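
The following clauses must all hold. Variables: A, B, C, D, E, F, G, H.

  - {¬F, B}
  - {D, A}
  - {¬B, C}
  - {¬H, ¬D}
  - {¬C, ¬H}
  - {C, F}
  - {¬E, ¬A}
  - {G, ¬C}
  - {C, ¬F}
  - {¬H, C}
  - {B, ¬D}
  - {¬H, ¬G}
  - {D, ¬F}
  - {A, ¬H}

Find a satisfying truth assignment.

H occurs only negated in the remaining clauses — set H = False.
Branch on A: take A = False.
  then D is forced to True.
  then B is forced to True.
  then C is forced to True.
  then G is forced to True.
E, F are now unconstrained; take E = True, F = False.
Every clause has at least one true literal under this assignment.

A=False, B=True, C=True, D=True, E=True, F=False, G=True, H=False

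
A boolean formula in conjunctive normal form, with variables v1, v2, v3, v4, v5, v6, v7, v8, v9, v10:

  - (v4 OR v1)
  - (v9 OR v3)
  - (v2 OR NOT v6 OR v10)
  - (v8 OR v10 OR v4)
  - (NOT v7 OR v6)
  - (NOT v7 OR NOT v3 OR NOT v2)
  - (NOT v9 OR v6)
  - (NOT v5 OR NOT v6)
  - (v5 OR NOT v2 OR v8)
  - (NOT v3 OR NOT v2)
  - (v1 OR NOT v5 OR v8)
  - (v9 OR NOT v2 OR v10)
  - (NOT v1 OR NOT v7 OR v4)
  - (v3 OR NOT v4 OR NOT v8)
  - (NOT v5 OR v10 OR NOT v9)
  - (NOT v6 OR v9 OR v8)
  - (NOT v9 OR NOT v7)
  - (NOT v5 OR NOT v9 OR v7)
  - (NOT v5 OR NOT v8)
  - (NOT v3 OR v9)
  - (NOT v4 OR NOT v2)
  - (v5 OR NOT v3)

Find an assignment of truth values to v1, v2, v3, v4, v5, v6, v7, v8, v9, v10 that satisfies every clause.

v1=T  v2=T  v3=F  v4=F  v5=F  v6=T  v7=F  v8=T  v9=T  v10=F

Check each clause:
  1. (v4 OR v1) — v1 is true.
  2. (v3 OR v9) — v9 is true.
  3. (v10 OR NOT v6 OR v2) — v2 is true.
  4. (v8 OR v10 OR v4) — v8 is true.
  5. (NOT v7 OR v6) — NOT v7 is true.
  6. (NOT v7 OR NOT v3 OR NOT v2) — NOT v7 is true.
  7. (v6 OR NOT v9) — v6 is true.
  8. (NOT v6 OR NOT v5) — NOT v5 is true.
  9. (v5 OR v8 OR NOT v2) — v8 is true.
  10. (NOT v2 OR NOT v3) — NOT v3 is true.
  11. (NOT v5 OR v1 OR v8) — v8 is true.
  12. (NOT v2 OR v9 OR v10) — v9 is true.
  13. (NOT v1 OR v4 OR NOT v7) — NOT v7 is true.
  14. (v3 OR NOT v8 OR NOT v4) — NOT v4 is true.
  15. (NOT v5 OR v10 OR NOT v9) — NOT v5 is true.
  16. (v8 OR NOT v6 OR v9) — v8 is true.
  17. (NOT v9 OR NOT v7) — NOT v7 is true.
  18. (NOT v9 OR NOT v5 OR v7) — NOT v5 is true.
  19. (NOT v5 OR NOT v8) — NOT v5 is true.
  20. (NOT v3 OR v9) — v9 is true.
  21. (NOT v4 OR NOT v2) — NOT v4 is true.
  22. (NOT v3 OR v5) — NOT v3 is true.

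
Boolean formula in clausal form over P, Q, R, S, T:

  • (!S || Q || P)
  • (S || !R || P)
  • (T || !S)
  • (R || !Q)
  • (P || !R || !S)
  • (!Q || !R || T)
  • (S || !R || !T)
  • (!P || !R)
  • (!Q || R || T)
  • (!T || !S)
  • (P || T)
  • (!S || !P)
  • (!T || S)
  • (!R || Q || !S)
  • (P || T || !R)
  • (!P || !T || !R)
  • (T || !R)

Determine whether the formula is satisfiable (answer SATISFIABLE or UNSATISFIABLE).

Branch on P: take P = True.
  then R is forced to False.
  then Q is forced to False.
  then S is forced to False.
  then T is forced to False.
Every clause has at least one true literal under this assignment.
So P = T, Q = F, R = F, S = F, T = F is a satisfying assignment.

SATISFIABLE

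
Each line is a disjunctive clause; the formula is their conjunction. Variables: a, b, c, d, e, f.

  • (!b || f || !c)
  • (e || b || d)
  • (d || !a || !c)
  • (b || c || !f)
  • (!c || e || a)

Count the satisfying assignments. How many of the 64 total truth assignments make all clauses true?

Split on c, then b.
  c=1, b=1: remaining (a,d,e,f) ∈ {(0,0,1,1); (0,1,1,1); (1,1,0,1); (1,1,1,1)} — 4.
  c=1, b=0: f free; 4 ways for (a,d,e) × 2^1 = 8.
  c=0, b=1: a, d, e, f free → 2^4 = 16.
  c=0, b=0: a free; 3 ways for (d,e,f) × 2^1 = 6.
Total: 4 + 8 + 16 + 6 = 34.

34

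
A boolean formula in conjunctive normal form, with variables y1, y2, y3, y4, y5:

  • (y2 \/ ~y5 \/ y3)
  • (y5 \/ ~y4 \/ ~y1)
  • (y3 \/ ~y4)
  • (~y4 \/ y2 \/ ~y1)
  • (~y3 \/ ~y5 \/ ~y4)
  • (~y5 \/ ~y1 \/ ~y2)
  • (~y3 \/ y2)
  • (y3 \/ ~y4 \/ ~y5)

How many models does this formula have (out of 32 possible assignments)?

9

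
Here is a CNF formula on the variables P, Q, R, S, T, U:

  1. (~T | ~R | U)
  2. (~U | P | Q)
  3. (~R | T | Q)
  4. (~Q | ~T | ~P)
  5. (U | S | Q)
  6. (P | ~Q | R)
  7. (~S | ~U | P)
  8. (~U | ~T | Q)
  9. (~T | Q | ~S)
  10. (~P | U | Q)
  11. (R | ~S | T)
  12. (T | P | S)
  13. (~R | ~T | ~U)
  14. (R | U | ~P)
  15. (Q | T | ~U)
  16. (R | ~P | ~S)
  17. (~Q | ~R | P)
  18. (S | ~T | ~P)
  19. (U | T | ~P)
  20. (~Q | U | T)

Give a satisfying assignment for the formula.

P=True, Q=True, R=True, S=False, T=False, U=True

Branch on P: take P = True.
The remaining clauses are satisfied by Q = True, R = True, S = False, T = False, U = True.
Every clause has at least one true literal under this assignment.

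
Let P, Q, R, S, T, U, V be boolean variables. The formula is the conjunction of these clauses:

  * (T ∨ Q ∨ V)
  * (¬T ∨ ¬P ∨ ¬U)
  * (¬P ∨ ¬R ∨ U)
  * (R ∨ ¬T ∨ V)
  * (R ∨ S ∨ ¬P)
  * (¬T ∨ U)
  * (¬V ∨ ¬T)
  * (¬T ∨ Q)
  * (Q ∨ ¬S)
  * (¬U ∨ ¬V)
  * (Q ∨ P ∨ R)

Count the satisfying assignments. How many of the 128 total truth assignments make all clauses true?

Split on T, then P.
  T=T, P=T: a clause becomes empty — 0.
  T=T, P=F: remaining (Q,R,S,U,V) ∈ {(T,T,F,T,F); (T,T,T,T,F)} — 2.
  T=F, P=T: 5 of the 32 assignments to (Q,R,S,U,V) work.
  T=F, P=F: 13 of the 32 assignments to (Q,R,S,U,V) work.
Total: 0 + 2 + 5 + 13 = 20.

20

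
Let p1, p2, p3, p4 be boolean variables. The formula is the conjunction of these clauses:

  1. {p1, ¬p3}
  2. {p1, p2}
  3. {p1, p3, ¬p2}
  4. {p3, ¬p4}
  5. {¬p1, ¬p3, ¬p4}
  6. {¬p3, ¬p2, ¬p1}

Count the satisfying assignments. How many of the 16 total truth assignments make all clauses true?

3

The models are:
  p1=T p2=F p3=F p4=F
  p1=T p2=F p3=T p4=F
  p1=T p2=T p3=F p4=F
That's 3 in total.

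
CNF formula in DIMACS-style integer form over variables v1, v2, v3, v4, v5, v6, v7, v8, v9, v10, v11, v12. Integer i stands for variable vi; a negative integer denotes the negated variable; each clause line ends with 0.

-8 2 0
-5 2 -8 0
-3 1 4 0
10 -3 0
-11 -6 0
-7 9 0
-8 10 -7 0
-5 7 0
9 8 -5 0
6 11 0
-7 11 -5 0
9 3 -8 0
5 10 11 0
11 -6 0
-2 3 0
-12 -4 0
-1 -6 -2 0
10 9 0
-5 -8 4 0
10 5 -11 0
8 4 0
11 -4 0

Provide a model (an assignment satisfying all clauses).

v1=0  v2=1  v3=1  v4=1  v5=0  v6=0  v7=0  v8=1  v9=0  v10=1  v11=1  v12=0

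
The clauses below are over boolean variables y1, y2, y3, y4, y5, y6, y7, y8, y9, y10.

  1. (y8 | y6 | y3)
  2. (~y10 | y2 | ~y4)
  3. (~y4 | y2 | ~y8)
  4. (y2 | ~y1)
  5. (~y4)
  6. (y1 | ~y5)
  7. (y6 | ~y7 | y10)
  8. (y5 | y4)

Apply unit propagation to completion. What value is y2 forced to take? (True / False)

True

(~y4) stands alone — y4 = False.
From (y4 | y5) and y4 = False: y5 = True.
(~y5 | y1) with y5 = True leaves only y1, so y1 = True.
(y2 | ~y1): since y1 = True, the clause reduces to (y2). y2 = True.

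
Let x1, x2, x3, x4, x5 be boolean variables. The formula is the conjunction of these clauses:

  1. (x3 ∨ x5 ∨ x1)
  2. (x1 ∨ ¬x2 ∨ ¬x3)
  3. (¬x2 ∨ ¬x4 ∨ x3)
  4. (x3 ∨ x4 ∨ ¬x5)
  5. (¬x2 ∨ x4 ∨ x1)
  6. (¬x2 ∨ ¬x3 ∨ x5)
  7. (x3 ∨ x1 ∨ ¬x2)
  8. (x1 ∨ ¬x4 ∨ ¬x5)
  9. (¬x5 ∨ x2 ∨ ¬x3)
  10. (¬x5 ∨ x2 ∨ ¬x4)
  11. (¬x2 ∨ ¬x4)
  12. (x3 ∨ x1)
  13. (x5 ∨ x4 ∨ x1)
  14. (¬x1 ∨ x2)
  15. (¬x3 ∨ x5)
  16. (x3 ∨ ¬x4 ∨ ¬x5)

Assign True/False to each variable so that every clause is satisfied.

x1=T, x2=T, x3=F, x4=F, x5=F

Try x1 = True.
  then x2 is forced to True.
  then x4 is forced to False.
The remaining clauses are satisfied by x3 = False, x5 = False.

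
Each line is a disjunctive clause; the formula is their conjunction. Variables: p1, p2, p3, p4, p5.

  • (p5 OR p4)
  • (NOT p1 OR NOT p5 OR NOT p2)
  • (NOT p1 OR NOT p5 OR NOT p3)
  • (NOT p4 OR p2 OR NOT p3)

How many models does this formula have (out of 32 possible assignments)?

15

Case analysis on p5 and p1:
  p5=T, p1=T: remaining (p2,p3,p4) ∈ {(F,F,F); (F,F,T)} — 2.
  p5=T, p1=F: 7 of the 8 assignments to (p2,p3,p4) work.
  p5=F, p1=T: remaining (p2,p3,p4) ∈ {(F,F,T); (T,F,T); (T,T,T)} — 3.
  p5=F, p1=F: remaining (p2,p3,p4) ∈ {(F,F,T); (T,F,T); (T,T,T)} — 3.
Total: 2 + 7 + 3 + 3 = 15.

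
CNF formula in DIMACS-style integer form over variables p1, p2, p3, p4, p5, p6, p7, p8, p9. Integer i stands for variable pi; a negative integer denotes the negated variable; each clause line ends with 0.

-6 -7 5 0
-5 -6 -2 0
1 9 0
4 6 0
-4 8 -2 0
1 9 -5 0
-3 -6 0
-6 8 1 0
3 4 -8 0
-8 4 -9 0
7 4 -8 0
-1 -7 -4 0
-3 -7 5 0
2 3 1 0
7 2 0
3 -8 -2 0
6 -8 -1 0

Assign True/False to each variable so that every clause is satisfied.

p1=F, p2=T, p3=T, p4=T, p5=T, p6=F, p7=F, p8=T, p9=T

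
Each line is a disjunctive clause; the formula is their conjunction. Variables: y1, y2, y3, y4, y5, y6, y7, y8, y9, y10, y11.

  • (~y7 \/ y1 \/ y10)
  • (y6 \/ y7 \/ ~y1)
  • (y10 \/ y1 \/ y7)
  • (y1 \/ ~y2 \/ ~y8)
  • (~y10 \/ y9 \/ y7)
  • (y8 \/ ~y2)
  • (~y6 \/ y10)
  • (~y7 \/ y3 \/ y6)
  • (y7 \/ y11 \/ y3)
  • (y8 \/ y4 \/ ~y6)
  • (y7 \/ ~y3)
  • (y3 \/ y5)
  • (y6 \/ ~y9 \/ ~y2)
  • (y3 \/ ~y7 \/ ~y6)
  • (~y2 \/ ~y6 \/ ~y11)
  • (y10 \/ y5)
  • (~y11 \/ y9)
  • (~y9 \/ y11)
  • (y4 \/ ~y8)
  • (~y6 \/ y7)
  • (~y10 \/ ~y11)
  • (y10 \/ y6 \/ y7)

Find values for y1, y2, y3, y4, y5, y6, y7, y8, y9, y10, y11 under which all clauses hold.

y2 occurs only negated in the remaining clauses — set y2 = False.
Pure literal: y4 appears only positively; assign y4 = True.
Branch on y1: take y1 = False.
Try y3 = True.
  then y7 is forced to True.
  then y10 is forced to True.
  then y11 is forced to False.
  then y9 is forced to False.
y5, y6, y8 are now unconstrained; take y5 = True, y6 = False, y8 = False.
Every clause has at least one true literal under this assignment.

y1=False, y2=False, y3=True, y4=True, y5=True, y6=False, y7=True, y8=False, y9=False, y10=True, y11=False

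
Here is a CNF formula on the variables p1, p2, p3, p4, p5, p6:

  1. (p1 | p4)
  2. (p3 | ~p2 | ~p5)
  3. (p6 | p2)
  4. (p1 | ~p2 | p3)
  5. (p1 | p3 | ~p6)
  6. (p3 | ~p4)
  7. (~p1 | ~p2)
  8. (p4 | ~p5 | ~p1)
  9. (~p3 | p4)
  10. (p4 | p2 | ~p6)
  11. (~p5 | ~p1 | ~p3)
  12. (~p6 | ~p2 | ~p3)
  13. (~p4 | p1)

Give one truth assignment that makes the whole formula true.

p1=True, p2=False, p3=True, p4=True, p5=False, p6=True

p5 occurs only negated in the remaining clauses — set p5 = False.
Set p1 = True and propagate.
  then p2 is forced to False.
  then p6 is forced to True.
  then p4 is forced to True.
  then p3 is forced to True.
Check each clause:
  1. (p4 | p1) — p1 is true.
  2. (~p5 | ~p2 | p3) — p3 is true.
  3. (p2 | p6) — p6 is true.
  4. (p1 | p3 | ~p2) — p1 is true.
  5. (p3 | ~p6 | p1) — p1 is true.
  6. (~p4 | p3) — p3 is true.
  7. (~p2 | ~p1) — ~p2 is true.
  8. (~p5 | ~p1 | p4) — ~p5 is true.
  9. (~p3 | p4) — p4 is true.
  10. (~p6 | p2 | p4) — p4 is true.
  11. (~p1 | ~p3 | ~p5) — ~p5 is true.
  12. (~p2 | ~p6 | ~p3) — ~p2 is true.
  13. (p1 | ~p4) — p1 is true.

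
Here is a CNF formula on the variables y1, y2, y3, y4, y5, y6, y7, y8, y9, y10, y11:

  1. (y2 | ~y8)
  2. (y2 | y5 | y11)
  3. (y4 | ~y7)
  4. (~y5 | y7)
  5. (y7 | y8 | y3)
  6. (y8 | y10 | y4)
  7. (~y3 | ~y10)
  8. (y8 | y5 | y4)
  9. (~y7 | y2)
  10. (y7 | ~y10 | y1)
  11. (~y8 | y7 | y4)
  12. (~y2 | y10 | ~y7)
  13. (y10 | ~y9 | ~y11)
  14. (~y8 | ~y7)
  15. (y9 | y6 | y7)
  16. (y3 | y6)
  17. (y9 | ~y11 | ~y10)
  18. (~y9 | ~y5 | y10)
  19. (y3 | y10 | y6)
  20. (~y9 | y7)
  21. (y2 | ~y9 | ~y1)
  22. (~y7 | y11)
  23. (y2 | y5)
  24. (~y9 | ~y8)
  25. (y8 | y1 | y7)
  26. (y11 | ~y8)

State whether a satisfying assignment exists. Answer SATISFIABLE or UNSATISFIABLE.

SATISFIABLE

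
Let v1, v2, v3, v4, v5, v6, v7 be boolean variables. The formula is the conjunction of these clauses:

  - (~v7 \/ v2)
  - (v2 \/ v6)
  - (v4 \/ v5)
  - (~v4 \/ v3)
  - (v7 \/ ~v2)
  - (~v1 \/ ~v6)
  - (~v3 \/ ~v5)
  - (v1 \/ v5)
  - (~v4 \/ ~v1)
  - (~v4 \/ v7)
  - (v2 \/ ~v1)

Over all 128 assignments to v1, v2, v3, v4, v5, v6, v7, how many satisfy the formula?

The models are:
  v1=F v2=F v3=F v4=F v5=T v6=T v7=F
  v1=F v2=T v3=F v4=F v5=T v6=F v7=T
  v1=F v2=T v3=F v4=F v5=T v6=T v7=T
  v1=T v2=T v3=F v4=F v5=T v6=F v7=T
Count: 4.

4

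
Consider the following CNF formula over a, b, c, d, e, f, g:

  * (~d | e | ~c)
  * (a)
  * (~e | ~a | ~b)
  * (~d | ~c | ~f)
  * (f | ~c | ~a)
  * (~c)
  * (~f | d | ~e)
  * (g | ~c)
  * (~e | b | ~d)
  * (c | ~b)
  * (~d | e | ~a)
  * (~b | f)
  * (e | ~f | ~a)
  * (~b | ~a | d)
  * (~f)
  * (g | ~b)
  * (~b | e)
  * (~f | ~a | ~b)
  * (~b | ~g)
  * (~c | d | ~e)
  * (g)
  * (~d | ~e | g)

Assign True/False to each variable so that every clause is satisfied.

Unit propagation: (a) forces a = True.
(~c) is a unit clause, so c = False.
Unit propagation: (~b) forces b = False.
Unit propagation: (~f) forces f = False.
The clause (g) is unit: g must be True.
Pure literal: d appears only negated; assign d = False.
e is now unconstrained; take e = True.
Every clause has at least one true literal under this assignment.

a = True, b = False, c = False, d = False, e = True, f = False, g = True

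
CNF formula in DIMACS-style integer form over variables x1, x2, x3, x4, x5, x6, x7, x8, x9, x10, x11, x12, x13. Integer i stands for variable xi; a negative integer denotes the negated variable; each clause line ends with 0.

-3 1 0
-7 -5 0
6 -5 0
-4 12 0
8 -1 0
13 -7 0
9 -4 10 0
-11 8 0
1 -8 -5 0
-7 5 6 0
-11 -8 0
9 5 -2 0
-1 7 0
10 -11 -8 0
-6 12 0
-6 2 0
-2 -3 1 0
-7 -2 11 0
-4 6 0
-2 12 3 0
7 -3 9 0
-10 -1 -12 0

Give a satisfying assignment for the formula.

Pure literal: x4 appears only negated; assign x4 = False.
Set x1 = False and propagate.
  then x3 is forced to False.
Branch on x2: take x2 = True.
  then x12 is forced to True.
Set x5 = True and propagate.
  then x7 is forced to False.
  then x6 is forced to True.
  then x8 is forced to False.
  then x11 is forced to False.
x9, x10, x13 are now unconstrained; take x9 = False, x10 = False, x13 = False.
Every clause has at least one true literal under this assignment.

x1 = F, x2 = T, x3 = F, x4 = F, x5 = T, x6 = T, x7 = F, x8 = F, x9 = F, x10 = F, x11 = F, x12 = T, x13 = F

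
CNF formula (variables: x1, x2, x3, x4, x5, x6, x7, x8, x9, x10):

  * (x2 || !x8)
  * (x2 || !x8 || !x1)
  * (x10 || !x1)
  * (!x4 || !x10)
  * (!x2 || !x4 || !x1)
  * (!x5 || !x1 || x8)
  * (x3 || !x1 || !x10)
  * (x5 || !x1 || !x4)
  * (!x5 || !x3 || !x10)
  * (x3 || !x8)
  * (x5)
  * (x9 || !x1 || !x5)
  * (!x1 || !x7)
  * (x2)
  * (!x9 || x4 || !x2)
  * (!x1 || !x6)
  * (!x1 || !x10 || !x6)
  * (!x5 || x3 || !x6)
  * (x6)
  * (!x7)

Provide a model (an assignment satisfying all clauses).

x1 = F, x2 = T, x3 = T, x4 = T, x5 = T, x6 = T, x7 = F, x8 = F, x9 = F, x10 = F

Check each clause:
  1. (!x8 || x2) — !x8 is true.
  2. (!x1 || !x8 || x2) — !x8 is true.
  3. (x10 || !x1) — !x1 is true.
  4. (!x4 || !x10) — !x10 is true.
  5. (!x4 || !x1 || !x2) — !x1 is true.
  6. (!x1 || !x5 || x8) — !x1 is true.
  7. (!x1 || x3 || !x10) — x3 is true.
  8. (!x4 || x5 || !x1) — x5 is true.
  9. (!x5 || !x10 || !x3) — !x10 is true.
  10. (x3 || !x8) — !x8 is true.
  11. (x5) — x5 is true.
  12. (!x5 || x9 || !x1) — !x1 is true.
  13. (!x1 || !x7) — !x7 is true.
  14. (x2) — x2 is true.
  15. (!x9 || !x2 || x4) — x4 is true.
  16. (!x6 || !x1) — !x1 is true.
  17. (!x1 || !x10 || !x6) — !x10 is true.
  18. (x3 || !x5 || !x6) — x3 is true.
  19. (x6) — x6 is true.
  20. (!x7) — !x7 is true.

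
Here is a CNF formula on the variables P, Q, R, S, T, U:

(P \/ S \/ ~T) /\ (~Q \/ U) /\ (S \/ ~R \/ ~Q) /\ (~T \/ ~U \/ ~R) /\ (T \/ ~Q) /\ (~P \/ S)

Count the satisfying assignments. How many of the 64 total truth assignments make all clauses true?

Case analysis on Q and S:
  Q=1, S=1: remaining (P,R,T,U) ∈ {(0,0,1,1); (1,0,1,1)} — 2.
  Q=1, S=0: a clause becomes empty — 0.
  Q=0, S=1: P free; 7 ways for (R,T,U) × 2^1 = 14.
  Q=0, S=0: remaining (P,R,T,U) ∈ {(0,0,0,0); (0,0,0,1); (0,1,0,0); (0,1,0,1)} — 4.
Total: 2 + 0 + 14 + 4 = 20.

20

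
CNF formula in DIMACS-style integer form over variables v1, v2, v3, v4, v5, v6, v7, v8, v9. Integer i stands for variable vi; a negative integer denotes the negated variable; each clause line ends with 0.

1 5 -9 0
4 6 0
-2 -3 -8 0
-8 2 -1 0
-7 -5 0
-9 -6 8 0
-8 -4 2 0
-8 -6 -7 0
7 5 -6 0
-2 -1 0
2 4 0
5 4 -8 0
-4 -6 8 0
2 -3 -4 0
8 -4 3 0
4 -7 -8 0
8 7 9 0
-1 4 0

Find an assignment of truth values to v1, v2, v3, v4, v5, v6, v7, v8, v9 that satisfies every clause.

v1=F  v2=T  v3=F  v4=T  v5=T  v6=F  v7=F  v8=T  v9=F

Check each clause:
  1. (v5 ∨ ¬v9 ∨ v1) — v5 is true.
  2. (v4 ∨ v6) — v4 is true.
  3. (¬v2 ∨ ¬v3 ∨ ¬v8) — ¬v3 is true.
  4. (v2 ∨ ¬v8 ∨ ¬v1) — v2 is true.
  5. (¬v5 ∨ ¬v7) — ¬v7 is true.
  6. (¬v6 ∨ v8 ∨ ¬v9) — v8 is true.
  7. (¬v4 ∨ v2 ∨ ¬v8) — v2 is true.
  8. (¬v7 ∨ ¬v8 ∨ ¬v6) — ¬v7 is true.
  9. (v5 ∨ ¬v6 ∨ v7) — ¬v6 is true.
  10. (¬v2 ∨ ¬v1) — ¬v1 is true.
  11. (v4 ∨ v2) — v2 is true.
  12. (¬v8 ∨ v5 ∨ v4) — v4 is true.
  13. (¬v4 ∨ v8 ∨ ¬v6) — v8 is true.
  14. (¬v3 ∨ ¬v4 ∨ v2) — v2 is true.
  15. (v8 ∨ v3 ∨ ¬v4) — v8 is true.
  16. (¬v7 ∨ ¬v8 ∨ v4) — ¬v7 is true.
  17. (v9 ∨ v8 ∨ v7) — v8 is true.
  18. (v4 ∨ ¬v1) — v4 is true.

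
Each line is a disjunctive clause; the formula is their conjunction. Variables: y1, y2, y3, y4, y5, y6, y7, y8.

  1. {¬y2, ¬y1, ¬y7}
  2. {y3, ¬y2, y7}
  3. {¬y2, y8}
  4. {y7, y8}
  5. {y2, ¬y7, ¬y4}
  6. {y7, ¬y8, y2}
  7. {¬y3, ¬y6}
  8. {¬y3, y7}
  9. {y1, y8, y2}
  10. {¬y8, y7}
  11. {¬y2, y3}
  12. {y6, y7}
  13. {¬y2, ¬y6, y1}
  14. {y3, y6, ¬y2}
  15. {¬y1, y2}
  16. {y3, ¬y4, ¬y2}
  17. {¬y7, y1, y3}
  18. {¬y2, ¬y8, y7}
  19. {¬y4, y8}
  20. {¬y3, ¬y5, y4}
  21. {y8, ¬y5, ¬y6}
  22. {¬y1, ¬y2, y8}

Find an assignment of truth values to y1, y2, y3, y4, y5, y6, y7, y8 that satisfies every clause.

y1=False  y2=True  y3=True  y4=True  y5=True  y6=False  y7=True  y8=True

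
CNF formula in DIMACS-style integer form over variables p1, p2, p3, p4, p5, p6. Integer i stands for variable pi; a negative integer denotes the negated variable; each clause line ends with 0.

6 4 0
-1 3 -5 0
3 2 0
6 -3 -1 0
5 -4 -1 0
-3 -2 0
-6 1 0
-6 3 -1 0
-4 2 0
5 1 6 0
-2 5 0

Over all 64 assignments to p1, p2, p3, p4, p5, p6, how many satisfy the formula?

The models are:
  p1=0 p2=1 p3=0 p4=1 p5=1 p6=0
  p1=1 p2=0 p3=1 p4=0 p5=0 p6=1
  p1=1 p2=0 p3=1 p4=0 p5=1 p6=1
Count: 3.

3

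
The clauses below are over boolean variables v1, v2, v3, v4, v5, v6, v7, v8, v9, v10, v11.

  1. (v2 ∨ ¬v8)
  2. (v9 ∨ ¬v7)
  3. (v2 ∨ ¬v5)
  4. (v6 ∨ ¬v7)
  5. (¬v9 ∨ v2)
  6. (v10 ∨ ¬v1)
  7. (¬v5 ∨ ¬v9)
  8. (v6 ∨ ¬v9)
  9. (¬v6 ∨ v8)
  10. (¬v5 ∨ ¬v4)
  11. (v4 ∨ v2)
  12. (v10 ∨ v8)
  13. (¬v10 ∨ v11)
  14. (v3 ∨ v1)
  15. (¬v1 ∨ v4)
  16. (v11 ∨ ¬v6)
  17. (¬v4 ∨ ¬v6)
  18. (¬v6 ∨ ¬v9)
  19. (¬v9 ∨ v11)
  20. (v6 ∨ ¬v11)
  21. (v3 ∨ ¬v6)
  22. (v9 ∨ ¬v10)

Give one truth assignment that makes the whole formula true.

v1=0, v2=1, v3=1, v4=0, v5=1, v6=1, v7=0, v8=1, v9=0, v10=0, v11=1

Check each clause:
  1. (¬v8 ∨ v2) — v2 is true.
  2. (¬v7 ∨ v9) — ¬v7 is true.
  3. (¬v5 ∨ v2) — v2 is true.
  4. (¬v7 ∨ v6) — ¬v7 is true.
  5. (v2 ∨ ¬v9) — v2 is true.
  6. (v10 ∨ ¬v1) — ¬v1 is true.
  7. (¬v9 ∨ ¬v5) — ¬v9 is true.
  8. (v6 ∨ ¬v9) — v6 is true.
  9. (¬v6 ∨ v8) — v8 is true.
  10. (¬v4 ∨ ¬v5) — ¬v4 is true.
  11. (v2 ∨ v4) — v2 is true.
  12. (v8 ∨ v10) — v8 is true.
  13. (v11 ∨ ¬v10) — v11 is true.
  14. (v1 ∨ v3) — v3 is true.
  15. (v4 ∨ ¬v1) — ¬v1 is true.
  16. (v11 ∨ ¬v6) — v11 is true.
  17. (¬v6 ∨ ¬v4) — ¬v4 is true.
  18. (¬v9 ∨ ¬v6) — ¬v9 is true.
  19. (¬v9 ∨ v11) — v11 is true.
  20. (v6 ∨ ¬v11) — v6 is true.
  21. (¬v6 ∨ v3) — v3 is true.
  22. (v9 ∨ ¬v10) — ¬v10 is true.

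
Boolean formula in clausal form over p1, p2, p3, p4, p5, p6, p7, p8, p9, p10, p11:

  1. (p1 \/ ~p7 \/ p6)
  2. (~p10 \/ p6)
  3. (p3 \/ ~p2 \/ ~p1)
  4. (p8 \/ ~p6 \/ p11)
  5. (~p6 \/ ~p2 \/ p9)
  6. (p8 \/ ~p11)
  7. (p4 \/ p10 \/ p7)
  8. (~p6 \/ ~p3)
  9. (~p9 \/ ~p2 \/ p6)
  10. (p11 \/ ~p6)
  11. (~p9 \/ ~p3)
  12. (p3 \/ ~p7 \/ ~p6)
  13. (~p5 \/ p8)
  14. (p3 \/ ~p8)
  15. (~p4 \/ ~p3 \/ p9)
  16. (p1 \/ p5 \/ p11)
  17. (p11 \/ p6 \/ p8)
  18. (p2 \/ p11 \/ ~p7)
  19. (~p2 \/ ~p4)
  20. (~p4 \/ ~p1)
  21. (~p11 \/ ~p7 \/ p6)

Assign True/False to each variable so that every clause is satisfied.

p1=True, p2=True, p3=True, p4=False, p5=False, p6=False, p7=True, p8=True, p9=False, p10=False, p11=False

Set p1 = True and propagate.
  then p4 is forced to False.
For the remaining variables, p2 = True, p3 = True, p5 = False, p6 = False, p7 = True, p8 = True, p9 = False, p10 = False, p11 = False works.
Every clause has at least one true literal under this assignment.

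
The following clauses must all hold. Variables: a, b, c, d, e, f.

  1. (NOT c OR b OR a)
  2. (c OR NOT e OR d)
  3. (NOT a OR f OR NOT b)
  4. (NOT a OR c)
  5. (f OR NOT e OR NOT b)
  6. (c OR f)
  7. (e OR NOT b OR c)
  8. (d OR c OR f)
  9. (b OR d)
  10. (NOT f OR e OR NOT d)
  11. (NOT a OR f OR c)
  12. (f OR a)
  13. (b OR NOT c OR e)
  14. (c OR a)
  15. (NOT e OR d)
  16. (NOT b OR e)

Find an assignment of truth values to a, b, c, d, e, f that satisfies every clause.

a=True, b=False, c=True, d=True, e=True, f=True

Try a = True.
  then c is forced to True.
Branch on b: take b = False.
  then d is forced to True.
  then e is forced to True.
f is now unconstrained; take f = True.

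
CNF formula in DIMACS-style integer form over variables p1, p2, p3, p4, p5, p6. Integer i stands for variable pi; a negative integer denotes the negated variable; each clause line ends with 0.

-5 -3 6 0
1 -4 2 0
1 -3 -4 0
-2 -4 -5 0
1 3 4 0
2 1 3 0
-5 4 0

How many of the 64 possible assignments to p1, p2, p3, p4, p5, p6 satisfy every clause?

25

Case analysis on p4 and p1:
  p4=1, p1=1: 11 of the 16 assignments to (p2,p3,p5,p6) work.
  p4=1, p1=0: remaining (p2,p3,p5,p6) ∈ {(1,0,0,0); (1,0,0,1)} — 2.
  p4=0, p1=1: forces p5=0; p2, p3, p6 free → 2^3 = 8.
  p4=0, p1=0: remaining (p2,p3,p5,p6) ∈ {(0,1,0,0); (0,1,0,1); (1,1,0,0); (1,1,0,1)} — 4.
Total: 11 + 2 + 8 + 4 = 25.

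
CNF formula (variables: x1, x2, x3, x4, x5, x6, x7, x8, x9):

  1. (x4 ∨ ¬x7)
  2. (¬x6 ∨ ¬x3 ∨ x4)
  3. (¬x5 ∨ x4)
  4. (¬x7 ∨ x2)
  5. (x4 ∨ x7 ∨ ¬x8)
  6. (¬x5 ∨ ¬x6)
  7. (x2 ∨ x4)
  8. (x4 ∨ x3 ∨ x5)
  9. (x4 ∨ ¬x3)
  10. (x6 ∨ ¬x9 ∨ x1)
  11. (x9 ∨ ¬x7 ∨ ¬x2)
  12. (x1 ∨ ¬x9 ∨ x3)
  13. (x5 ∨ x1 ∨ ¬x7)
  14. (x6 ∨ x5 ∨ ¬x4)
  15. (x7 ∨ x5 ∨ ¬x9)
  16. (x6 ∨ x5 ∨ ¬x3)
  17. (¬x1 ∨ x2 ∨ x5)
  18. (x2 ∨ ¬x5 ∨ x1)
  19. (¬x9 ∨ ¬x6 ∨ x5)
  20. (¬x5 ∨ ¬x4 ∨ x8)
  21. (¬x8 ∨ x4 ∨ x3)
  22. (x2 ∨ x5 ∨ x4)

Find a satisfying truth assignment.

x1=False, x2=True, x3=False, x4=True, x5=False, x6=True, x7=False, x8=True, x9=False

Check each clause:
  1. (¬x7 ∨ x4) — ¬x7 is true.
  2. (¬x6 ∨ x4 ∨ ¬x3) — x4 is true.
  3. (x4 ∨ ¬x5) — ¬x5 is true.
  4. (¬x7 ∨ x2) — ¬x7 is true.
  5. (¬x8 ∨ x7 ∨ x4) — x4 is true.
  6. (¬x5 ∨ ¬x6) — ¬x5 is true.
  7. (x2 ∨ x4) — x2 is true.
  8. (x5 ∨ x3 ∨ x4) — x4 is true.
  9. (x4 ∨ ¬x3) — x4 is true.
  10. (x1 ∨ x6 ∨ ¬x9) — x6 is true.
  11. (¬x7 ∨ x9 ∨ ¬x2) — ¬x7 is true.
  12. (x1 ∨ ¬x9 ∨ x3) — ¬x9 is true.
  13. (x5 ∨ ¬x7 ∨ x1) — ¬x7 is true.
  14. (¬x4 ∨ x5 ∨ x6) — x6 is true.
  15. (¬x9 ∨ x7 ∨ x5) — ¬x9 is true.
  16. (x6 ∨ x5 ∨ ¬x3) — ¬x3 is true.
  17. (x5 ∨ x2 ∨ ¬x1) — x2 is true.
  18. (x2 ∨ ¬x5 ∨ x1) — x2 is true.
  19. (¬x6 ∨ ¬x9 ∨ x5) — ¬x9 is true.
  20. (¬x5 ∨ ¬x4 ∨ x8) — x8 is true.
  21. (x4 ∨ x3 ∨ ¬x8) — x4 is true.
  22. (x5 ∨ x2 ∨ x4) — x2 is true.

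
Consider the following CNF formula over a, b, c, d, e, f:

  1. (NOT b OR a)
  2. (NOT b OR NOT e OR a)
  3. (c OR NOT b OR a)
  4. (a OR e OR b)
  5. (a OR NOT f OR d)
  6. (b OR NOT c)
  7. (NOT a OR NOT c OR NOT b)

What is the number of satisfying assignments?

19

Case analysis on a and b:
  a=1, b=1: forces c=0; d, e, f free → 2^3 = 8.
  a=1, b=0: forces c=0; d, e, f free → 2^3 = 8.
  a=0, b=1: a clause becomes empty — 0.
  a=0, b=0: remaining (c,d,e,f) ∈ {(0,0,1,0); (0,1,1,0); (0,1,1,1)} — 3.
Total: 8 + 8 + 0 + 3 = 19.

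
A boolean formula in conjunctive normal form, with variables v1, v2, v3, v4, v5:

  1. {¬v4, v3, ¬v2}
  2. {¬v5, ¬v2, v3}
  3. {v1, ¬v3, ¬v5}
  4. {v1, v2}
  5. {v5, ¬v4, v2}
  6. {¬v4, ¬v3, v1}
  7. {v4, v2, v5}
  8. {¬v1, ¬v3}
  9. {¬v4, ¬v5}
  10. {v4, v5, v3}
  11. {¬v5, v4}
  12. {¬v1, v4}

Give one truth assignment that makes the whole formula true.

Try v1 = False.
  then v2 is forced to True.
Set v3 = True and propagate.
  then v5 is forced to False.
  then v4 is forced to False.
Every clause has at least one true literal under this assignment.

v1=False, v2=True, v3=True, v4=False, v5=False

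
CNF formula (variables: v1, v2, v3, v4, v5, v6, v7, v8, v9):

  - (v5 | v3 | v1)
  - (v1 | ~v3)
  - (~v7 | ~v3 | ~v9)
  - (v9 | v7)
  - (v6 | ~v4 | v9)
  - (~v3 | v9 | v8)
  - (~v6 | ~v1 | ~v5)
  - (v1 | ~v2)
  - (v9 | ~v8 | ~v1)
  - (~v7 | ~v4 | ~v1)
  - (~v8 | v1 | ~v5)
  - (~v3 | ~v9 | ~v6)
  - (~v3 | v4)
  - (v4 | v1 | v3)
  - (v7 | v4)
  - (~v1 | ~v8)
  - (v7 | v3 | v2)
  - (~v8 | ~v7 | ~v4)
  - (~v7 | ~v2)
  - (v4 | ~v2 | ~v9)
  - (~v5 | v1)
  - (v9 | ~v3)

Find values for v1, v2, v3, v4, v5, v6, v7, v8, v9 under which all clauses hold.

v1=T  v2=F  v3=F  v4=F  v5=F  v6=T  v7=T  v8=F  v9=T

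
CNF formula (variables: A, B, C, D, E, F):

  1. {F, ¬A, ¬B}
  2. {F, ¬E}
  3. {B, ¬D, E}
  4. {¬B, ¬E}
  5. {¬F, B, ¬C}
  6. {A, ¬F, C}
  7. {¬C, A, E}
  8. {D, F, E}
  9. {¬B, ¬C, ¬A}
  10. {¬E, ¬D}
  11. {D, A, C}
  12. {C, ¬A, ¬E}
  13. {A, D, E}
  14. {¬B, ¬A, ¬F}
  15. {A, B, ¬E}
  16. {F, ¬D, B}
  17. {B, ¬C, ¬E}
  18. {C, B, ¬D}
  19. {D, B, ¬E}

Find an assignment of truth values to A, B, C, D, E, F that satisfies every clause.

A=1  B=0  C=0  D=0  E=0  F=1

Try A = True.
The remaining clauses are satisfied by B = False, C = False, D = False, E = False, F = True.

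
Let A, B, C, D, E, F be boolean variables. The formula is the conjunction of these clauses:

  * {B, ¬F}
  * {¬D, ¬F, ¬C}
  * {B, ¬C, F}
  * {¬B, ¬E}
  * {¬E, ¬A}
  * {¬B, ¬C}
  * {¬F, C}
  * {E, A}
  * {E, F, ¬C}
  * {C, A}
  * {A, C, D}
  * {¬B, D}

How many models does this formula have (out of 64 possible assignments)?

3

The models are:
  A=1 B=0 C=0 D=0 E=0 F=0
  A=1 B=0 C=0 D=1 E=0 F=0
  A=1 B=1 C=0 D=1 E=0 F=0
Count: 3.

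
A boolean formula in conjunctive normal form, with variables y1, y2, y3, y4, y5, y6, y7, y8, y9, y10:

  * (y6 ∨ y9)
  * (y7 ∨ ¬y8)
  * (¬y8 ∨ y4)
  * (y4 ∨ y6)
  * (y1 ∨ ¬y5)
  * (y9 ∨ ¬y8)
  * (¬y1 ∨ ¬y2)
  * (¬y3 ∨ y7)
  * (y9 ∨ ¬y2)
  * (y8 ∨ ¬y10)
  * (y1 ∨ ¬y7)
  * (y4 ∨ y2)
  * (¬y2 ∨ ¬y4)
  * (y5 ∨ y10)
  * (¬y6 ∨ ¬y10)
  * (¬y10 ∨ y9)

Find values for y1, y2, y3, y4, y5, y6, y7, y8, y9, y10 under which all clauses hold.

y1=1, y2=0, y3=0, y4=1, y5=1, y6=1, y7=1, y8=1, y9=1, y10=0

y3 occurs only negated in the remaining clauses — set y3 = False.
Pure literal: y9 appears only positively; assign y9 = True.
Branch on y1: take y1 = True.
  then y2 is forced to False.
  then y4 is forced to True.
For the remaining variables, y5 = True, y6 = True, y7 = True, y8 = True, y10 = False works.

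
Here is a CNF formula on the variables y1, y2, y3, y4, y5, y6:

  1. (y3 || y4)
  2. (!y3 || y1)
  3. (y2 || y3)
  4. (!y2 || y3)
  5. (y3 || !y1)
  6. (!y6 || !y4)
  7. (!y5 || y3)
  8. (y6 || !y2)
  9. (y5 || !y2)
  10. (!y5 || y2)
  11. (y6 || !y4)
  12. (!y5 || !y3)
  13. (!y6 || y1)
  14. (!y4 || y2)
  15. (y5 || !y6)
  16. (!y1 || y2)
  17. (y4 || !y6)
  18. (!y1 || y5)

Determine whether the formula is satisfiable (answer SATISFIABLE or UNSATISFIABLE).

UNSATISFIABLE

y2 = True:
  propagation gives y3=True, y1=True, y6=True, y4=False; an empty clause results — contradiction.
y2 = False:
  propagation gives y3=True, y1=True; an empty clause results — contradiction.
Every branch closes, so no satisfying assignment exists.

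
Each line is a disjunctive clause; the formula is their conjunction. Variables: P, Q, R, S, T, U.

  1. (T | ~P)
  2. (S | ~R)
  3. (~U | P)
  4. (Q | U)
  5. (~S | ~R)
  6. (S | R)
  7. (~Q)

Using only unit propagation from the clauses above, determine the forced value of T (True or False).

True

(~Q) is a unit clause: Q = False.
In (Q | U), Q is now false; U must hold, so U = True.
(~U | P) with U = True leaves only P, so P = True.
(T | ~P): since P = True, the clause reduces to (T). T = True.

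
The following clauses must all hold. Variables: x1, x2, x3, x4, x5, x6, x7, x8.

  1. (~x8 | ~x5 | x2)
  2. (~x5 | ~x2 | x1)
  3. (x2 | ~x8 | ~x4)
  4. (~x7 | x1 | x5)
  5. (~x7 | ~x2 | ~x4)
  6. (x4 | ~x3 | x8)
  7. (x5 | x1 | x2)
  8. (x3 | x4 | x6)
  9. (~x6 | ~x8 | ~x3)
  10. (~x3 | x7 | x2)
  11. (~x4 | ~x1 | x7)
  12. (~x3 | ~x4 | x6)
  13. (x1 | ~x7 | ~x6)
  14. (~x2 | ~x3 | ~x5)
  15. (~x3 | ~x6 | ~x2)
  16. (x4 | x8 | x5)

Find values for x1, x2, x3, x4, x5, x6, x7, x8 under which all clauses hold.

Branch on x1: take x1 = True.
Try x2 = True.
Try x3 = True.
  then x5 is forced to False.
  then x6 is forced to False.
  then x4 is forced to False.
  then x8 is forced to True.
x7 is now unconstrained; take x7 = True.
Every clause has at least one true literal under this assignment.

x1 = T, x2 = T, x3 = T, x4 = F, x5 = F, x6 = F, x7 = T, x8 = T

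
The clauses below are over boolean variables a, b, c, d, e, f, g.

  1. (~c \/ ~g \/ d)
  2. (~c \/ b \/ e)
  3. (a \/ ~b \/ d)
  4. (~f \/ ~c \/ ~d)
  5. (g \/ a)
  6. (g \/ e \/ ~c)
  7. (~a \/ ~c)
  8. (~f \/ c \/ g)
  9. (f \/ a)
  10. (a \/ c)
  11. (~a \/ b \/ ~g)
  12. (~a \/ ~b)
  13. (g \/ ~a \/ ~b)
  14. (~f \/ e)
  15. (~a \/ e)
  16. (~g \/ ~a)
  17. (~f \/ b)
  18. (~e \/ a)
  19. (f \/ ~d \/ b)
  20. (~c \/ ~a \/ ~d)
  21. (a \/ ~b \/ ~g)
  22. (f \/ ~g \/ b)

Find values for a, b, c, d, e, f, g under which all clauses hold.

Try a = True.
  then c is forced to False.
  then b is forced to False.
  then g is forced to False.
  then f is forced to False.
  then e is forced to True.
  then d is forced to False.
Check each clause:
  1. (d \/ ~c \/ ~g) — ~g is true.
  2. (e \/ b \/ ~c) — e is true.
  3. (a \/ d \/ ~b) — a is true.
  4. (~c \/ ~d \/ ~f) — ~f is true.
  5. (a \/ g) — a is true.
  6. (~c \/ g \/ e) — e is true.
  7. (~c \/ ~a) — ~c is true.
  8. (c \/ g \/ ~f) — ~f is true.
  9. (f \/ a) — a is true.
  10. (c \/ a) — a is true.
  11. (~a \/ ~g \/ b) — ~g is true.
  12. (~b \/ ~a) — ~b is true.
  13. (~a \/ g \/ ~b) — ~b is true.
  14. (~f \/ e) — ~f is true.
  15. (~a \/ e) — e is true.
  16. (~g \/ ~a) — ~g is true.
  17. (~f \/ b) — ~f is true.
  18. (a \/ ~e) — a is true.
  19. (b \/ ~d \/ f) — ~d is true.
  20. (~d \/ ~c \/ ~a) — ~d is true.
  21. (a \/ ~g \/ ~b) — ~g is true.
  22. (~g \/ f \/ b) — ~g is true.

a = True, b = False, c = False, d = False, e = True, f = False, g = False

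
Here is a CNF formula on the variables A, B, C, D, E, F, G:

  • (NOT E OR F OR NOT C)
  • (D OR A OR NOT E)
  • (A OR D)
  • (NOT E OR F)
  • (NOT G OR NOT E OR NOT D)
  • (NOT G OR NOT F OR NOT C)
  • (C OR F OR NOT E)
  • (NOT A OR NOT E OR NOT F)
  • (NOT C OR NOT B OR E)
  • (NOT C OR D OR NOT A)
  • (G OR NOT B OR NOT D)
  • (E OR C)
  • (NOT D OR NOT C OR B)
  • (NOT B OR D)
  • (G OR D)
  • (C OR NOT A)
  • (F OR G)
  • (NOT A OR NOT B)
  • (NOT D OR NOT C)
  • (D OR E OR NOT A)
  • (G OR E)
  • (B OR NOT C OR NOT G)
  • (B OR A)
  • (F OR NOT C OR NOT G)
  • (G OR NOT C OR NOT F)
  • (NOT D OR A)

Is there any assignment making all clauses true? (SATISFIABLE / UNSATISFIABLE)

UNSATISFIABLE

C = True:
  propagation gives D=False, A=True; an empty clause results — contradiction.
C = False:
  propagation gives E=True, F=True, A=False, D=True; an empty clause results — contradiction.
Every branch closes, so no satisfying assignment exists.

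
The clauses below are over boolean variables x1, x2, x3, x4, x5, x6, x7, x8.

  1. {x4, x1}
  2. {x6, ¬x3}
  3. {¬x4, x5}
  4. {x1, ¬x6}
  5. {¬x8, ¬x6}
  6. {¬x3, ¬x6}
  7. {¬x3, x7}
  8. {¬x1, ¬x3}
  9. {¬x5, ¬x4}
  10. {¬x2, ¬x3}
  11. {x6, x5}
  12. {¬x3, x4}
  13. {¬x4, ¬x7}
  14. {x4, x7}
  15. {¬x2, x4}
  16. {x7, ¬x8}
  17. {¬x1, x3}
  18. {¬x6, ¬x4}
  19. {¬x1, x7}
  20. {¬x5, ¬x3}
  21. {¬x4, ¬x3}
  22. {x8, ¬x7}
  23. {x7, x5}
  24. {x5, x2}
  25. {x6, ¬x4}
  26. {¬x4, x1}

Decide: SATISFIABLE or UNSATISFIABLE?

UNSATISFIABLE

x4 = True:
  propagation gives x5=True; an empty clause results — contradiction.
x4 = False:
  propagation gives x1=True, x3=False; an empty clause results — contradiction.
Every branch closes, so no satisfying assignment exists.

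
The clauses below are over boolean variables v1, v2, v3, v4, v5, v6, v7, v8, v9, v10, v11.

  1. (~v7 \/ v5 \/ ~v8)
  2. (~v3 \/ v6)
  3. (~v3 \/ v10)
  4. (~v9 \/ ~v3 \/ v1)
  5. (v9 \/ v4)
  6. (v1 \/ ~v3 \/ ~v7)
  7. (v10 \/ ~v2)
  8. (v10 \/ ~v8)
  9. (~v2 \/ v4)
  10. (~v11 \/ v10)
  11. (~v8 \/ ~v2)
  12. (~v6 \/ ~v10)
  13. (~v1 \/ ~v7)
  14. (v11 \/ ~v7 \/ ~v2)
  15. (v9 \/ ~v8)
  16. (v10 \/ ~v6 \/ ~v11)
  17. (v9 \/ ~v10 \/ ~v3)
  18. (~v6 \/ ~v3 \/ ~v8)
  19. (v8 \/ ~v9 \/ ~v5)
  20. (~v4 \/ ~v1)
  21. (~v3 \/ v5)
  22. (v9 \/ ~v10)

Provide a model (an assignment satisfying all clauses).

v1=F, v2=F, v3=F, v4=F, v5=F, v6=F, v7=F, v8=F, v9=T, v10=T, v11=F

Check each clause:
  1. (~v7 \/ ~v8 \/ v5) — ~v8 is true.
  2. (~v3 \/ v6) — ~v3 is true.
  3. (v10 \/ ~v3) — v10 is true.
  4. (~v3 \/ v1 \/ ~v9) — ~v3 is true.
  5. (v4 \/ v9) — v9 is true.
  6. (v1 \/ ~v7 \/ ~v3) — ~v3 is true.
  7. (~v2 \/ v10) — v10 is true.
  8. (~v8 \/ v10) — ~v8 is true.
  9. (v4 \/ ~v2) — ~v2 is true.
  10. (v10 \/ ~v11) — v10 is true.
  11. (~v2 \/ ~v8) — ~v8 is true.
  12. (~v10 \/ ~v6) — ~v6 is true.
  13. (~v7 \/ ~v1) — ~v7 is true.
  14. (~v7 \/ ~v2 \/ v11) — ~v7 is true.
  15. (v9 \/ ~v8) — ~v8 is true.
  16. (~v6 \/ v10 \/ ~v11) — v10 is true.
  17. (v9 \/ ~v10 \/ ~v3) — v9 is true.
  18. (~v3 \/ ~v8 \/ ~v6) — ~v8 is true.
  19. (~v5 \/ v8 \/ ~v9) — ~v5 is true.
  20. (~v1 \/ ~v4) — ~v4 is true.
  21. (v5 \/ ~v3) — ~v3 is true.
  22. (v9 \/ ~v10) — v9 is true.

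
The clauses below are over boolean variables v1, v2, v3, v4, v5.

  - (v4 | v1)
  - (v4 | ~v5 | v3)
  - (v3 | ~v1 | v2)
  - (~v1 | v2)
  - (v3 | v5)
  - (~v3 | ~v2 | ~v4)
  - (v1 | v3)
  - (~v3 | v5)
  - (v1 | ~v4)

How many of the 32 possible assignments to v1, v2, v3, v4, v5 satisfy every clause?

2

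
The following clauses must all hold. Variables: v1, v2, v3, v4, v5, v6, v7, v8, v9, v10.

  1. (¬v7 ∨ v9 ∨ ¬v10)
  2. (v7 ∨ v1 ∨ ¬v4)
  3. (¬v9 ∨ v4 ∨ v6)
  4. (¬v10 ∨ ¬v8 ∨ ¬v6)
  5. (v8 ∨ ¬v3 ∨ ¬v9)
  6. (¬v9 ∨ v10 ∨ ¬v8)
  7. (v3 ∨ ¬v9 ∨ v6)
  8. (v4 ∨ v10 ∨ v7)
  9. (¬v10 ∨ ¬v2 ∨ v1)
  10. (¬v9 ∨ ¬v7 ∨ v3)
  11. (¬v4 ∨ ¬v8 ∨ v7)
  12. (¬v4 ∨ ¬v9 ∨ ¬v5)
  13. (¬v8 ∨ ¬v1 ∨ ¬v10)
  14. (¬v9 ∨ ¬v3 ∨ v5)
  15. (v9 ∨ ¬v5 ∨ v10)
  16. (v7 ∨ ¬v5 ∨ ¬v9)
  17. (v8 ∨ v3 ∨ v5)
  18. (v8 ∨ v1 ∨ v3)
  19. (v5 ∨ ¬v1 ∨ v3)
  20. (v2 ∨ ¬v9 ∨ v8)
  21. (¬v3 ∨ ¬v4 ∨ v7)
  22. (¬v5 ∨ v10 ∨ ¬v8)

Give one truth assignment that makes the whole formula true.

v1 = 0  v2 = 0  v3 = 0  v4 = 1  v5 = 0  v6 = 0  v7 = 1  v8 = 1  v9 = 0  v10 = 0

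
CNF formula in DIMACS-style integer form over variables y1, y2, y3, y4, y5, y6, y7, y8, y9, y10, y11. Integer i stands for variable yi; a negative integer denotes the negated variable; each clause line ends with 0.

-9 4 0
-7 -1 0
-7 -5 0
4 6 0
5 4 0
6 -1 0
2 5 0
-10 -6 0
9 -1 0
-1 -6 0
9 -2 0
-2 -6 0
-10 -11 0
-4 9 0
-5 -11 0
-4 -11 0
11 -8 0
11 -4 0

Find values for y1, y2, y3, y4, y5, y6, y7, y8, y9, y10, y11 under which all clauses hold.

y1 = F, y2 = F, y3 = F, y4 = F, y5 = T, y6 = T, y7 = F, y8 = F, y9 = F, y10 = F, y11 = F

Check each clause:
  1. (y4 | ~y9) — ~y9 is true.
  2. (~y1 | ~y7) — ~y7 is true.
  3. (~y5 | ~y7) — ~y7 is true.
  4. (y4 | y6) — y6 is true.
  5. (y4 | y5) — y5 is true.
  6. (~y1 | y6) — y6 is true.
  7. (y5 | y2) — y5 is true.
  8. (~y10 | ~y6) — ~y10 is true.
  9. (y9 | ~y1) — ~y1 is true.
  10. (~y6 | ~y1) — ~y1 is true.
  11. (y9 | ~y2) — ~y2 is true.
  12. (~y6 | ~y2) — ~y2 is true.
  13. (~y11 | ~y10) — ~y11 is true.
  14. (~y4 | y9) — ~y4 is true.
  15. (~y5 | ~y11) — ~y11 is true.
  16. (~y4 | ~y11) — ~y4 is true.
  17. (y11 | ~y8) — ~y8 is true.
  18. (y11 | ~y4) — ~y4 is true.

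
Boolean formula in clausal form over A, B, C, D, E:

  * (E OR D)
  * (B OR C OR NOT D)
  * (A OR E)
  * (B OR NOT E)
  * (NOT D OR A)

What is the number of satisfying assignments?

9

Split on D, then E.
  D=T, E=T: remaining (A,B,C) ∈ {(T,T,F); (T,T,T)} — 2.
  D=T, E=F: remaining (A,B,C) ∈ {(T,F,T); (T,T,F); (T,T,T)} — 3.
  D=F, E=T: remaining (A,B,C) ∈ {(F,T,F); (F,T,T); (T,T,F); (T,T,T)} — 4.
  D=F, E=F: a clause becomes empty — 0.
Total: 2 + 3 + 4 + 0 = 9.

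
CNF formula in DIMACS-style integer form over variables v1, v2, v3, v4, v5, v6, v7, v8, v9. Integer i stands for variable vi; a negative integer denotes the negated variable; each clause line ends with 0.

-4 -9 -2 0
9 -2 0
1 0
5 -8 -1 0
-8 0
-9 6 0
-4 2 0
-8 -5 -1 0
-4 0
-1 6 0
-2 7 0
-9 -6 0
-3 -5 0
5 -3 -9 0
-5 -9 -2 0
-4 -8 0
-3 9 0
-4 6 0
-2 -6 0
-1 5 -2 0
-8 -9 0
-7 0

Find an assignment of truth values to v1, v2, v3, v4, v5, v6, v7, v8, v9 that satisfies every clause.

v1 = True, v2 = False, v3 = False, v4 = False, v5 = False, v6 = True, v7 = False, v8 = False, v9 = False

Check each clause:
  1. {¬v9, ¬v2, ¬v4} — ¬v4 is true.
  2. {¬v2, v9} — ¬v2 is true.
  3. {v1} — v1 is true.
  4. {v5, ¬v1, ¬v8} — ¬v8 is true.
  5. {¬v8} — ¬v8 is true.
  6. {¬v9, v6} — v6 is true.
  7. {¬v4, v2} — ¬v4 is true.
  8. {¬v8, ¬v1, ¬v5} — ¬v8 is true.
  9. {¬v4} — ¬v4 is true.
  10. {¬v1, v6} — v6 is true.
  11. {¬v2, v7} — ¬v2 is true.
  12. {¬v6, ¬v9} — ¬v9 is true.
  13. {¬v5, ¬v3} — ¬v5 is true.
  14. {¬v9, ¬v3, v5} — ¬v3 is true.
  15. {¬v2, ¬v9, ¬v5} — ¬v5 is true.
  16. {¬v8, ¬v4} — ¬v8 is true.
  17. {¬v3, v9} — ¬v3 is true.
  18. {v6, ¬v4} — ¬v4 is true.
  19. {¬v6, ¬v2} — ¬v2 is true.
  20. {¬v1, v5, ¬v2} — ¬v2 is true.
  21. {¬v8, ¬v9} — ¬v8 is true.
  22. {¬v7} — ¬v7 is true.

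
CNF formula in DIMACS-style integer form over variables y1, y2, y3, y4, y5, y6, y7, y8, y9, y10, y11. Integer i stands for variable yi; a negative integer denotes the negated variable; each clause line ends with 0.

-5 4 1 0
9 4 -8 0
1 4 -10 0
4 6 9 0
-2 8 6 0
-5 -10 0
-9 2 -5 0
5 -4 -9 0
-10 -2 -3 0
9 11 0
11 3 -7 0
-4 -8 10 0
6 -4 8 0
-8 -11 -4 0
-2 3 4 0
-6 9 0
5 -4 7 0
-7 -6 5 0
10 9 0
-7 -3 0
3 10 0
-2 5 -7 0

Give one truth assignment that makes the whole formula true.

Pure literal: y1 appears only positively; assign y1 = True.
Branch on y2: take y2 = True.
Try y3 = True.
  then y10 is forced to False.
  then y9 is forced to True.
  then y7 is forced to False.
The remaining clauses are satisfied by y4 = False, y5 = False, y6 = True, y8 = True, y11 = True.
Check each clause:
  1. (y1 \/ y4 \/ ~y5) — y1 is true.
  2. (y4 \/ ~y8 \/ y9) — y9 is true.
  3. (~y10 \/ y1 \/ y4) — y1 is true.
  4. (y6 \/ y4 \/ y9) — y9 is true.
  5. (~y2 \/ y6 \/ y8) — y8 is true.
  6. (~y5 \/ ~y10) — ~y5 is true.
  7. (~y9 \/ y2 \/ ~y5) — y2 is true.
  8. (~y9 \/ y5 \/ ~y4) — ~y4 is true.
  9. (~y2 \/ ~y10 \/ ~y3) — ~y10 is true.
  10. (y11 \/ y9) — y9 is true.
  11. (y3 \/ ~y7 \/ y11) — y11 is true.
  12. (y10 \/ ~y4 \/ ~y8) — ~y4 is true.
  13. (~y4 \/ y8 \/ y6) — y8 is true.
  14. (~y4 \/ ~y8 \/ ~y11) — ~y4 is true.
  15. (y4 \/ ~y2 \/ y3) — y3 is true.
  16. (~y6 \/ y9) — y9 is true.
  17. (y5 \/ ~y4 \/ y7) — ~y4 is true.
  18. (~y7 \/ ~y6 \/ y5) — ~y7 is true.
  19. (y9 \/ y10) — y9 is true.
  20. (~y3 \/ ~y7) — ~y7 is true.
  21. (y3 \/ y10) — y3 is true.
  22. (~y7 \/ ~y2 \/ y5) — ~y7 is true.

y1=T, y2=T, y3=T, y4=F, y5=F, y6=T, y7=F, y8=T, y9=T, y10=F, y11=T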